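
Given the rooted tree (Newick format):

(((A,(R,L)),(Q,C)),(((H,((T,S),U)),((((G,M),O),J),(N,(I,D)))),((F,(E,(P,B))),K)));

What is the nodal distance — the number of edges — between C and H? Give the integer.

The MRCA of C and H is the root of the tree.
From C up to that node: 3 branches. From H up to the same node: 4 branches. Total: 3 + 4 = 7.

7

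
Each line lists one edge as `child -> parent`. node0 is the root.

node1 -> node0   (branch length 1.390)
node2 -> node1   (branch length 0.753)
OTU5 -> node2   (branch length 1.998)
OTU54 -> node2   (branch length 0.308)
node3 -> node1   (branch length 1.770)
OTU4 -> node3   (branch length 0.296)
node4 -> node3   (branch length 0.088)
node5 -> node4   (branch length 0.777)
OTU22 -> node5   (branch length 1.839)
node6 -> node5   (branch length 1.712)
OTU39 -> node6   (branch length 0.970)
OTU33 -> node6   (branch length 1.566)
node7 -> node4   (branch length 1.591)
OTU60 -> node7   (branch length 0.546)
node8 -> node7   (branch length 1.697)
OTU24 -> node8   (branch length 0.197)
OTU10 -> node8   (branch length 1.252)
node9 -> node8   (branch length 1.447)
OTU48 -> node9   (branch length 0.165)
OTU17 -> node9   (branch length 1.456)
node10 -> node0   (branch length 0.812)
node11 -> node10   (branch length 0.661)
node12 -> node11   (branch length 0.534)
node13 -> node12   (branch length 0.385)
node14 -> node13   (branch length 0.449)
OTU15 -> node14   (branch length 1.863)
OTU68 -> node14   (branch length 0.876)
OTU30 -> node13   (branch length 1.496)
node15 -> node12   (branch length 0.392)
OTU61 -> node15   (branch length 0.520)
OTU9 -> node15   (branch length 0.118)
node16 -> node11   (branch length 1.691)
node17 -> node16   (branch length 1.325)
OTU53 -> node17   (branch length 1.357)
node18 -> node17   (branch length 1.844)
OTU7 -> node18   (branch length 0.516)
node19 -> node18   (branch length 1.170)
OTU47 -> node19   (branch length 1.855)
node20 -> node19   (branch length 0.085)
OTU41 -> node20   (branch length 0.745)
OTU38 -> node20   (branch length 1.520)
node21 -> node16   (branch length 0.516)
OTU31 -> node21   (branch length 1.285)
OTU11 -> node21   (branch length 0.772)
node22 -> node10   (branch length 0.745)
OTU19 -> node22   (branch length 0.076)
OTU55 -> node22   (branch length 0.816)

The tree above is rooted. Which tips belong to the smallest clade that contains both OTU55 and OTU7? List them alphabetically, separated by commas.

OTU11, OTU15, OTU19, OTU30, OTU31, OTU38, OTU41, OTU47, OTU53, OTU55, OTU61, OTU68, OTU7, OTU9

Tracing OTU55: it sits inside (OTU19,OTU55).
Tracing OTU7: it sits inside (OTU7,(OTU47,(OTU41,OTU38))).
The smallest clade enclosing both is (((((OTU15,OTU68),OTU30),(OTU61,OTU9)),((OTU53,(OTU7,(OTU47,(OTU41,OTU38)))),(OTU31,OTU11))),(OTU19,OTU55)); the answer is its 14 terminal taxa in alphabetical order.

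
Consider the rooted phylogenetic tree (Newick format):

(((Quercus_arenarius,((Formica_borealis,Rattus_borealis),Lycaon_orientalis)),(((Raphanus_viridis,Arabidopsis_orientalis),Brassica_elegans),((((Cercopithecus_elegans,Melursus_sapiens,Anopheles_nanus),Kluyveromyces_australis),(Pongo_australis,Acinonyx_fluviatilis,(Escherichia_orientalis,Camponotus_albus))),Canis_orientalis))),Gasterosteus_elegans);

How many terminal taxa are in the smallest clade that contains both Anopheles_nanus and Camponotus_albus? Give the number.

8

The MRCA of Anopheles_nanus and Camponotus_albus is the node subtending (((Cercopithecus_elegans,Melursus_sapiens,Anopheles_nanus),Kluyveromyces_australis),(Pongo_australis,Acinonyx_fluviatilis,(Escherichia_orientalis,Camponotus_albus))).
That clade contains 8 terminal taxa: Acinonyx_fluviatilis, Anopheles_nanus, Camponotus_albus, Cercopithecus_elegans, Escherichia_orientalis, Kluyveromyces_australis, Melursus_sapiens, Pongo_australis.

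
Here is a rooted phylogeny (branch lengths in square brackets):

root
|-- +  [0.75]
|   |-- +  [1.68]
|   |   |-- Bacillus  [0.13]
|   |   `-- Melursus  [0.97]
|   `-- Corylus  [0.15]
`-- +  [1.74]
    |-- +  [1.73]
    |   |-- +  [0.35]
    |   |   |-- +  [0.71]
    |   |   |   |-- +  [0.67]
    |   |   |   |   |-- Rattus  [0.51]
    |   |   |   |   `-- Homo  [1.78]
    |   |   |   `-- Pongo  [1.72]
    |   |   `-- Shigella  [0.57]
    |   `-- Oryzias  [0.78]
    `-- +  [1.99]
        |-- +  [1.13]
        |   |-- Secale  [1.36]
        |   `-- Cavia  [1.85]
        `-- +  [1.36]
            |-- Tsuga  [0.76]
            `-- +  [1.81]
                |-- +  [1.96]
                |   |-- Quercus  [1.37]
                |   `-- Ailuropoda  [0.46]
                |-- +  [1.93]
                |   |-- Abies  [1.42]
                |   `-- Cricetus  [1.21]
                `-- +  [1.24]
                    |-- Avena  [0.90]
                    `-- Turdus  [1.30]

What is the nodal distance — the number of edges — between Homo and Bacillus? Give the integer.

9

The MRCA of Homo and Bacillus is the root of the tree.
From Homo up to that node: 6 branches. From Bacillus up to the same node: 3 branches. Total: 6 + 3 = 9.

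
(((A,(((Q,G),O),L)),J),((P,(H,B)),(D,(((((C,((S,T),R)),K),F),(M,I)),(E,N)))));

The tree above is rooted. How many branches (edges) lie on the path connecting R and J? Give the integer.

11

The MRCA of R and J is the root of the tree.
From R up to that node: 9 branches. From J up to the same node: 2 branches. Total: 9 + 2 = 11.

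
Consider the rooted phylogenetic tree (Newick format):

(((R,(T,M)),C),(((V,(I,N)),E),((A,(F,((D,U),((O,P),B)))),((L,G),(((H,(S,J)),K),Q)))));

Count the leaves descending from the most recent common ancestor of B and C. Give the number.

22

The MRCA of B and C is the root, so the clade is the entire tree.
That clade contains 22 terminal taxa: A, B, C, D, E, F, G, H, I, J, K, L, M, N, O, P, Q, R, S, T, U, V.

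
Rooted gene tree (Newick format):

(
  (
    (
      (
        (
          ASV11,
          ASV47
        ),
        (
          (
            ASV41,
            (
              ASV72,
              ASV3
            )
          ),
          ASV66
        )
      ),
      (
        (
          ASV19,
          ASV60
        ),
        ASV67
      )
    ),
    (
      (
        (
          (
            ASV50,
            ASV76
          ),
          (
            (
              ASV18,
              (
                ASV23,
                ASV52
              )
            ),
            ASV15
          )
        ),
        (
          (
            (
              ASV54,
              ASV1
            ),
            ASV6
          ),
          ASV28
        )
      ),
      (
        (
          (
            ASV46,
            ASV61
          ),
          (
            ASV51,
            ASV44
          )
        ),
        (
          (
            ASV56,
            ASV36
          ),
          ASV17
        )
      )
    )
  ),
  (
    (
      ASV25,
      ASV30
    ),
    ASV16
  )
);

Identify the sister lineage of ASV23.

ASV52

ASV23 attaches to the tree at the node subtending (ASV23,ASV52).
The other lineage descending from that same node — the sister group — is the single tip ASV52.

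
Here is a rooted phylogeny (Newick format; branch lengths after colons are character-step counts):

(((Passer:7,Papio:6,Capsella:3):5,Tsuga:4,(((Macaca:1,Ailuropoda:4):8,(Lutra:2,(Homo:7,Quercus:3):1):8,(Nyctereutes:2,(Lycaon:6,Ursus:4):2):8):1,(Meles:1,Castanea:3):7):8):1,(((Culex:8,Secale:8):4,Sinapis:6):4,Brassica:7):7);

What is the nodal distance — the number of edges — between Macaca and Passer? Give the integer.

6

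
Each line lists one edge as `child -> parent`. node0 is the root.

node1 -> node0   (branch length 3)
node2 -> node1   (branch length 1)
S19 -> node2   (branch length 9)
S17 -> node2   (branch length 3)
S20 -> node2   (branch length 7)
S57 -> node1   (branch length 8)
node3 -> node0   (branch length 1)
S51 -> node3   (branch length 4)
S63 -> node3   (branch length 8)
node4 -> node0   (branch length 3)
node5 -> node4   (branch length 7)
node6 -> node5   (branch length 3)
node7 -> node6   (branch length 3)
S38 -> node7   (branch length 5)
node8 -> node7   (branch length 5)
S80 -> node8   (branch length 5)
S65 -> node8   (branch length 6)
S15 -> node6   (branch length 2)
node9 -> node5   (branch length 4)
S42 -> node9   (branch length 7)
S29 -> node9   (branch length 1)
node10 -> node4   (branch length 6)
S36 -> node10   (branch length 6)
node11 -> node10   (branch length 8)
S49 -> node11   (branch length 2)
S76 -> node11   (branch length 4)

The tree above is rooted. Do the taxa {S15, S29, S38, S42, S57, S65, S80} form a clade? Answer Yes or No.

The MRCA of the listed taxa is the root, so the smallest clade containing them is the whole tree.
That clade also contains S17, S19, S20, S36, S49, S51, S63, S76, which are not in the proposed group, so the group is not monophyletic.

No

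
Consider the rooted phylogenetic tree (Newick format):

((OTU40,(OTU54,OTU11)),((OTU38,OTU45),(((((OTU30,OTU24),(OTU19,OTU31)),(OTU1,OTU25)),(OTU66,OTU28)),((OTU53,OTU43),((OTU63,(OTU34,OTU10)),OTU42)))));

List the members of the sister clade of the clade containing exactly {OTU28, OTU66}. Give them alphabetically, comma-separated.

OTU1, OTU19, OTU24, OTU25, OTU30, OTU31

The clade containing exactly {OTU28, OTU66} attaches to the tree at the node subtending ((((OTU30,OTU24),(OTU19,OTU31)),(OTU1,OTU25)),(OTU66,OTU28)).
The other lineage descending from that same node — the sister group — is (((OTU30,OTU24),(OTU19,OTU31)),(OTU1,OTU25)); its 6 tips in alphabetical order are the answer.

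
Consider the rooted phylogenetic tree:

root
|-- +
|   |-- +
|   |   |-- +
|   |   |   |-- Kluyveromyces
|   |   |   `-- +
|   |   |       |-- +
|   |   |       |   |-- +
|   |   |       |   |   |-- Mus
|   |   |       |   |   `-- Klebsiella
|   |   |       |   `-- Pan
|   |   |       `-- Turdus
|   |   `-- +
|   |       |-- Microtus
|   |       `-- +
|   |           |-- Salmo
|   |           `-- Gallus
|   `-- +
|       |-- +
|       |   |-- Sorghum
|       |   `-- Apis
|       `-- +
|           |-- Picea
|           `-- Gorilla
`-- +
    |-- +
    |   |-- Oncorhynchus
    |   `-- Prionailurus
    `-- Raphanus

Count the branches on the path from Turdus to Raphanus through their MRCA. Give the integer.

7

The MRCA of Turdus and Raphanus is the root of the tree.
From Turdus up to that node: 5 branches. From Raphanus up to the same node: 2 branches. Total: 5 + 2 = 7.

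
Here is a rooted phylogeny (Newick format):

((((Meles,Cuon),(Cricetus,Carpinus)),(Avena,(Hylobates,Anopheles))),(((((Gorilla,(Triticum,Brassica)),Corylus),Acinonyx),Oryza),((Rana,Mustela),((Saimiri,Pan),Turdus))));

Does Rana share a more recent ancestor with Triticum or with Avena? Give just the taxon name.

Triticum

The MRCA of Rana and Triticum subtends (((((Gorilla,(Triticum,Brassica)),Corylus),Acinonyx),Oryza),((Rana,Mustela),((Saimiri,Pan),Turdus))) (11 taxa).
The MRCA of Rana and Avena is the root, subtending the entire tree (18 taxa).
The first is nested inside the second, so Rana shares a more recent common ancestor with Triticum.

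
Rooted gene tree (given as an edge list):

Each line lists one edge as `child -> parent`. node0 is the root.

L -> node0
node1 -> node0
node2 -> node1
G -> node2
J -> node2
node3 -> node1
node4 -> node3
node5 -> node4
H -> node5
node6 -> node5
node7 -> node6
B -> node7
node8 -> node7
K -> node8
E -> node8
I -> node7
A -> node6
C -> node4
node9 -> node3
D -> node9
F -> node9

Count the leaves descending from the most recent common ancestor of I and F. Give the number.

9

The MRCA of I and F is the node subtending (((H,((B,(K,E),I),A)),C),(D,F)).
That clade contains 9 terminal taxa: A, B, C, D, E, F, H, I, K.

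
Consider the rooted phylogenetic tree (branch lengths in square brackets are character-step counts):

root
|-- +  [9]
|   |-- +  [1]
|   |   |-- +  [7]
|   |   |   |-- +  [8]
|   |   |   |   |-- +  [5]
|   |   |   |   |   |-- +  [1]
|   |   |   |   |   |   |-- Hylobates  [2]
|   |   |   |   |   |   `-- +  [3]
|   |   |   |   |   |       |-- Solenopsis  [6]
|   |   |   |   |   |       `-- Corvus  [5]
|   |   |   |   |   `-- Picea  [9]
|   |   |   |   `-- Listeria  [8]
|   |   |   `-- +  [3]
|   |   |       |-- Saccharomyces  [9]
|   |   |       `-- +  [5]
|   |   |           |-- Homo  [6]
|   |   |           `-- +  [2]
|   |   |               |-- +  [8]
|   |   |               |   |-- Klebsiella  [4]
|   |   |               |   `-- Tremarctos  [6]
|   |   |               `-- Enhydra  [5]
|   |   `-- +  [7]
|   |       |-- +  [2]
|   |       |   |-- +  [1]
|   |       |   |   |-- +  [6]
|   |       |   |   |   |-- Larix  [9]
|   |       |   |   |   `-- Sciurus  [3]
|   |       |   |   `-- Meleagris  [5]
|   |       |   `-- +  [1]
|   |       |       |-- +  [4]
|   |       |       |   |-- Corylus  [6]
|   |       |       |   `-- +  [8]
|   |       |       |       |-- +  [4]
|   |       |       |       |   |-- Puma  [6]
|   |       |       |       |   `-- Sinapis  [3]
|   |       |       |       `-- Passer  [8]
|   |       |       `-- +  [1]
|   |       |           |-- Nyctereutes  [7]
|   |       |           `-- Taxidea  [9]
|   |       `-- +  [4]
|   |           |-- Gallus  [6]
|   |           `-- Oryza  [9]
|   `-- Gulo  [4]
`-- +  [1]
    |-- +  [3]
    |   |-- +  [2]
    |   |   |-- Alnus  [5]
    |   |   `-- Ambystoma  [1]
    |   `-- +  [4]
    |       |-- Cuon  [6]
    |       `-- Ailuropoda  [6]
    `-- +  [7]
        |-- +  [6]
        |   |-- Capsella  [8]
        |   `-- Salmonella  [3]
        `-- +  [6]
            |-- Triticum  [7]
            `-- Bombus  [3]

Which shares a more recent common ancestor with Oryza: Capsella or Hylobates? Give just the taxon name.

The MRCA of Oryza and Hylobates subtends (((((Hylobates,(Solenopsis,Corvus)),Picea),Listeria),(Saccharomyces,(Homo,((Klebsiella,Tremarctos),Enhydra)))),((((Larix,Sciurus),Meleagris),((Corylus,((Puma,Sinapis),Passer)),(Nyctereutes,Taxidea))),(Gallus,Oryza))) (21 taxa).
The MRCA of Oryza and Capsella is the root, subtending the entire tree (30 taxa).
The first is nested inside the second, so Oryza shares a more recent common ancestor with Hylobates.

Hylobates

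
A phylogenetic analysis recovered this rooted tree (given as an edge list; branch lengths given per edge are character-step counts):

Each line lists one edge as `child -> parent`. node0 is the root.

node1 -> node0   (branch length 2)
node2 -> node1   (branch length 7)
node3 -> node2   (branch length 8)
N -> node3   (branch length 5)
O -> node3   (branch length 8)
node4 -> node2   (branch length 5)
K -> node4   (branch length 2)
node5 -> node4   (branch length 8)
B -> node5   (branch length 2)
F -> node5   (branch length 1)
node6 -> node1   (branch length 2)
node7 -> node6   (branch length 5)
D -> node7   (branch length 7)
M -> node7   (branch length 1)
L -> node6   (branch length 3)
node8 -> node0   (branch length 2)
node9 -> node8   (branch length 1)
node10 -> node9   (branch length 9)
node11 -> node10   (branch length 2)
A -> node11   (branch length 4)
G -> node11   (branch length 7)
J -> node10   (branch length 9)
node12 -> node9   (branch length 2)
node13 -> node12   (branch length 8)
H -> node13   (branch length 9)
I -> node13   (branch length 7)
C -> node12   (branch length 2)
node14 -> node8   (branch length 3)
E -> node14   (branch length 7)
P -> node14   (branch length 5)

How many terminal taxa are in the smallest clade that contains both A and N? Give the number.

The MRCA of A and N is the root, so the clade is the entire tree.
That clade contains 16 terminal taxa: A, B, C, D, E, F, G, H, I, J, K, L, M, N, O, P.

16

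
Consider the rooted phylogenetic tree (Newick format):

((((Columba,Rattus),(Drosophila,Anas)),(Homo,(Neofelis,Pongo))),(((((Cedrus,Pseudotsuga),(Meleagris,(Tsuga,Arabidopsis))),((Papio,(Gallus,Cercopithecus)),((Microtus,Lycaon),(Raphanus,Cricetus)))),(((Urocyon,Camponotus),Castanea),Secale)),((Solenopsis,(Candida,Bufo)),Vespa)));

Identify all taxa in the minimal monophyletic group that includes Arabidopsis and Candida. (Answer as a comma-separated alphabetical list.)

Tracing Arabidopsis: it sits inside (Tsuga,Arabidopsis).
Tracing Candida: it sits inside (Candida,Bufo).
The smallest clade enclosing both is (((((Cedrus,Pseudotsuga),(Meleagris,(Tsuga,Arabidopsis))),((Papio,(Gallus,Cercopithecus)),((Microtus,Lycaon),(Raphanus,Cricetus)))),(((Urocyon,Camponotus),Castanea),Secale)),((Solenopsis,(Candida,Bufo)),Vespa)); the answer is its 20 terminal taxa in alphabetical order.

Arabidopsis, Bufo, Camponotus, Candida, Castanea, Cedrus, Cercopithecus, Cricetus, Gallus, Lycaon, Meleagris, Microtus, Papio, Pseudotsuga, Raphanus, Secale, Solenopsis, Tsuga, Urocyon, Vespa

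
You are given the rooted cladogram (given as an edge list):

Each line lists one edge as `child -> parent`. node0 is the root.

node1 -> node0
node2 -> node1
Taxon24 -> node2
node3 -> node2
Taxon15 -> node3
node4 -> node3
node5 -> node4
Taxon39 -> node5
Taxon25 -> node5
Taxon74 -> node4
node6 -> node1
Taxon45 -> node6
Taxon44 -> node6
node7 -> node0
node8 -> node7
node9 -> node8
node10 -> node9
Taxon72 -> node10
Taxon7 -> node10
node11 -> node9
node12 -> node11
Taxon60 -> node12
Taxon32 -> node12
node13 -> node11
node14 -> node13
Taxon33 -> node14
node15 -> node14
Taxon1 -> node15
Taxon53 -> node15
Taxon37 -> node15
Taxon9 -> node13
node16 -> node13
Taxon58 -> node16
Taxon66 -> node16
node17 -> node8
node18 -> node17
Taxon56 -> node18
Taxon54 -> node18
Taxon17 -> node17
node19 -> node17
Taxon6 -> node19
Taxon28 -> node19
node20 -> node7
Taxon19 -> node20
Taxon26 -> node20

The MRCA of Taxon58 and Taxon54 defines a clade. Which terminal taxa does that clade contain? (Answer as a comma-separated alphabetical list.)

Taxon1, Taxon17, Taxon28, Taxon32, Taxon33, Taxon37, Taxon53, Taxon54, Taxon56, Taxon58, Taxon6, Taxon60, Taxon66, Taxon7, Taxon72, Taxon9

Tracing Taxon58: it sits inside (Taxon58,Taxon66).
Tracing Taxon54: it sits inside (Taxon56,Taxon54).
The smallest clade enclosing both is (((Taxon72,Taxon7),((Taxon60,Taxon32),((Taxon33,(Taxon1,Taxon53,Taxon37)),Taxon9,(Taxon58,Taxon66)))),((Taxon56,Taxon54),Taxon17,(Taxon6,Taxon28))); the answer is its 16 terminal taxa in alphabetical order.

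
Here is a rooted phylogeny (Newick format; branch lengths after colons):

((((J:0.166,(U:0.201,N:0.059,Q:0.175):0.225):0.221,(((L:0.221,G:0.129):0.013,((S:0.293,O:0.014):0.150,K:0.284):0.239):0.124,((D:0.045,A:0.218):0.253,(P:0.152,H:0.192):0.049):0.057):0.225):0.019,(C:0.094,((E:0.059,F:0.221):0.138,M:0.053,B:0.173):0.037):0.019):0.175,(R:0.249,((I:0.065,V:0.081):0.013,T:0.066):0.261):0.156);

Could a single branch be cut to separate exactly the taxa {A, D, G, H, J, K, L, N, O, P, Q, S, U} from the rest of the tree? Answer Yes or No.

The most recent common ancestor of these taxa subtends ((J,(U,N,Q)),(((L,G),((S,O),K)),((D,A),(P,H)))).
That clade has exactly 13 tips — every listed taxon and nothing else — so the group is monophyletic.

Yes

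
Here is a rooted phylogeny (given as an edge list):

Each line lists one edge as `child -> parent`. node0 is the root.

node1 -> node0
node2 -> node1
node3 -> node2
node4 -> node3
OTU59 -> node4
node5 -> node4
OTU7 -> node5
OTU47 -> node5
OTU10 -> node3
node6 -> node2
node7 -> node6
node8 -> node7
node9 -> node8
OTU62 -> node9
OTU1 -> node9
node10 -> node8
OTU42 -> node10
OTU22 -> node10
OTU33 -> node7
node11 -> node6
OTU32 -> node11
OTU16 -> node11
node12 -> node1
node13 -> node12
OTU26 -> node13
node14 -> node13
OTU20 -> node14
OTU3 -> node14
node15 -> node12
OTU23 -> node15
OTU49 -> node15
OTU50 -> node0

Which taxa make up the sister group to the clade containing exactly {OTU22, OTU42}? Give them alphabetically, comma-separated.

OTU1, OTU62

The clade containing exactly {OTU22, OTU42} attaches to the tree at the node subtending ((OTU62,OTU1),(OTU42,OTU22)).
The other lineage descending from that same node — the sister group — is (OTU62,OTU1); its 2 tips in alphabetical order are the answer.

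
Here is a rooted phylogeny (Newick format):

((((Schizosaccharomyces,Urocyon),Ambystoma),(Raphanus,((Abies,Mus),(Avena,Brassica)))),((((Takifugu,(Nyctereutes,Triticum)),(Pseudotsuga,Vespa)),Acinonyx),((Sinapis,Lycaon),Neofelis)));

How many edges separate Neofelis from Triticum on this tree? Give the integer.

7

The MRCA of Neofelis and Triticum is the node subtending ((((Takifugu,(Nyctereutes,Triticum)),(Pseudotsuga,Vespa)),Acinonyx),((Sinapis,Lycaon),Neofelis)).
From Neofelis up to that node: 2 branches. From Triticum up to the same node: 5 branches. Total: 2 + 5 = 7.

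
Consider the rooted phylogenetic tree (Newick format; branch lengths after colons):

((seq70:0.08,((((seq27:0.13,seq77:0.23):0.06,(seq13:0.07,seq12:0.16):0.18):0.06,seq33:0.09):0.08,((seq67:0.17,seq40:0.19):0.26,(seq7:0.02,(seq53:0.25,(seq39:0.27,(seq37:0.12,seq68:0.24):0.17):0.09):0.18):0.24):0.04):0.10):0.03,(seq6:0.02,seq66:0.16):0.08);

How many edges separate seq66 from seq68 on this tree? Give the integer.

The MRCA of seq66 and seq68 is the root of the tree.
From seq66 up to that node: 2 branches. From seq68 up to the same node: 8 branches. Total: 2 + 8 = 10.

10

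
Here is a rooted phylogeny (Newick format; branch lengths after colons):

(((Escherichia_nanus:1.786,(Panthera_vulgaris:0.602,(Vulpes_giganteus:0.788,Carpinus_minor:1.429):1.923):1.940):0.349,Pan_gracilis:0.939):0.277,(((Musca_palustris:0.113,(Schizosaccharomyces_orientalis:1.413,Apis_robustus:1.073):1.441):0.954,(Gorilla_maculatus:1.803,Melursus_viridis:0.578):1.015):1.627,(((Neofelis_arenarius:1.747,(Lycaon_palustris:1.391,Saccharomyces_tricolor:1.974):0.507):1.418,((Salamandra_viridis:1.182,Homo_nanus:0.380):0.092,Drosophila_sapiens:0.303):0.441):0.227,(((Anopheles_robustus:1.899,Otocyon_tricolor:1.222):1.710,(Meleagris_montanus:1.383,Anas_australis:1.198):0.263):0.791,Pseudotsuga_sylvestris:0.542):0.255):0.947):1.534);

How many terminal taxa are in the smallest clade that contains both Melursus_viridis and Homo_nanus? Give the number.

The MRCA of Melursus_viridis and Homo_nanus is the node subtending (((Musca_palustris,(Schizosaccharomyces_orientalis,Apis_robustus)),(Gorilla_maculatus,Melursus_viridis)),(((Neofelis_arenarius,(Lycaon_palustris,Saccharomyces_tricolor)),((Salamandra_viridis,Homo_nanus),Drosophila_sapiens)),(((Anopheles_robustus,Otocyon_tricolor),(Meleagris_montanus,Anas_australis)),Pseudotsuga_sylvestris))).
That clade contains 16 terminal taxa: Anas_australis, Anopheles_robustus, Apis_robustus, Drosophila_sapiens, Gorilla_maculatus, Homo_nanus, Lycaon_palustris, Meleagris_montanus, Melursus_viridis, Musca_palustris, Neofelis_arenarius, Otocyon_tricolor, Pseudotsuga_sylvestris, Saccharomyces_tricolor, Salamandra_viridis, Schizosaccharomyces_orientalis.

16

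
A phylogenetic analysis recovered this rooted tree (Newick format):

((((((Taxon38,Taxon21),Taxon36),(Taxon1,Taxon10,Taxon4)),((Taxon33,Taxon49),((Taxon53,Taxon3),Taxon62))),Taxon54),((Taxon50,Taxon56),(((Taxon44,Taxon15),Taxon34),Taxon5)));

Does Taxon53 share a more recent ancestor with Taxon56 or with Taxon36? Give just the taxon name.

Taxon36

The MRCA of Taxon53 and Taxon36 subtends ((((Taxon38,Taxon21),Taxon36),(Taxon1,Taxon10,Taxon4)),((Taxon33,Taxon49),((Taxon53,Taxon3),Taxon62))) (11 taxa).
The MRCA of Taxon53 and Taxon56 is the root, subtending the entire tree (18 taxa).
The first is nested inside the second, so Taxon53 shares a more recent common ancestor with Taxon36.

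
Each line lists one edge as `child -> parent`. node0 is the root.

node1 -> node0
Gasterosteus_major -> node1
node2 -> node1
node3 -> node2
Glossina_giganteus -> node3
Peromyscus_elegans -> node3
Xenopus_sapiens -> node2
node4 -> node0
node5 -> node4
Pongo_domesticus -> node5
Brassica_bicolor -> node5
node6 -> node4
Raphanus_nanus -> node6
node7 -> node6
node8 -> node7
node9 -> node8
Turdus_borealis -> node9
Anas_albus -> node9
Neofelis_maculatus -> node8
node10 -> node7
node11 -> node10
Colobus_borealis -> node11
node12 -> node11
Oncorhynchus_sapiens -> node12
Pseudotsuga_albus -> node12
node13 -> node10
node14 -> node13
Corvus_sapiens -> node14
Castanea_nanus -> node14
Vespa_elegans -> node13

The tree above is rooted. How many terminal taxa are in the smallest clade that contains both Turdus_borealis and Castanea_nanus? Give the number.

The MRCA of Turdus_borealis and Castanea_nanus is the node subtending (((Turdus_borealis,Anas_albus),Neofelis_maculatus),((Colobus_borealis,(Oncorhynchus_sapiens,Pseudotsuga_albus)),((Corvus_sapiens,Castanea_nanus),Vespa_elegans))).
That clade contains 9 terminal taxa: Anas_albus, Castanea_nanus, Colobus_borealis, Corvus_sapiens, Neofelis_maculatus, Oncorhynchus_sapiens, Pseudotsuga_albus, Turdus_borealis, Vespa_elegans.

9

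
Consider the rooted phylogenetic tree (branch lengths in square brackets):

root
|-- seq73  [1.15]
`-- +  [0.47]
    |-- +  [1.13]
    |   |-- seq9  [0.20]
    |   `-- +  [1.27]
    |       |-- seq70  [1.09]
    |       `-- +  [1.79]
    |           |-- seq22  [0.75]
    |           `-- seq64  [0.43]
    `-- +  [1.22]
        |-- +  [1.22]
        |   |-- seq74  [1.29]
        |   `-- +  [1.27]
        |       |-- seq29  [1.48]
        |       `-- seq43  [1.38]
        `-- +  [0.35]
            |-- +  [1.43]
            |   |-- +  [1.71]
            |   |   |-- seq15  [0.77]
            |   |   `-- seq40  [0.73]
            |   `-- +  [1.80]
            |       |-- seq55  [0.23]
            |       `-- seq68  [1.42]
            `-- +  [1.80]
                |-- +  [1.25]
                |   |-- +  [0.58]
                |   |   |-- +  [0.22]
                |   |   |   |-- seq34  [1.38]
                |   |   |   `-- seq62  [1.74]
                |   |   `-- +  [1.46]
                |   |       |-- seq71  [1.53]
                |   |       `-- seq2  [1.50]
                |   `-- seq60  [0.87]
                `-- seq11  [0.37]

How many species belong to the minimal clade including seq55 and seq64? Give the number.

The MRCA of seq55 and seq64 is the node subtending ((seq9,(seq70,(seq22,seq64))),((seq74,(seq29,seq43)),(((seq15,seq40),(seq55,seq68)),((((seq34,seq62),(seq71,seq2)),seq60),seq11)))).
That clade contains 17 terminal taxa: seq11, seq15, seq2, seq22, seq29, seq34, seq40, seq43, seq55, seq60, seq62, seq64, seq68, seq70, seq71, seq74, seq9.

17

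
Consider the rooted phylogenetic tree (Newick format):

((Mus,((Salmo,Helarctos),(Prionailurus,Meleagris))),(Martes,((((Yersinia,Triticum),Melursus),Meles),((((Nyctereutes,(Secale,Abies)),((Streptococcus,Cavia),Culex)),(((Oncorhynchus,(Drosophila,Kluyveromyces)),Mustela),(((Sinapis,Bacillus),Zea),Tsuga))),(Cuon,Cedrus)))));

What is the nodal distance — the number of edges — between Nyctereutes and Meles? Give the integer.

7

The MRCA of Nyctereutes and Meles is the node subtending ((((Yersinia,Triticum),Melursus),Meles),((((Nyctereutes,(Secale,Abies)),((Streptococcus,Cavia),Culex)),(((Oncorhynchus,(Drosophila,Kluyveromyces)),Mustela),(((Sinapis,Bacillus),Zea),Tsuga))),(Cuon,Cedrus))).
From Nyctereutes up to that node: 5 branches. From Meles up to the same node: 2 branches. Total: 5 + 2 = 7.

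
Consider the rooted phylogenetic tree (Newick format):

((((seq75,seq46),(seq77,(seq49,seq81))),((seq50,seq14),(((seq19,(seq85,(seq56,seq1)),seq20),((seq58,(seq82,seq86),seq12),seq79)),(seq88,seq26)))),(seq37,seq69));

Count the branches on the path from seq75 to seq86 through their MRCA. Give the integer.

The MRCA of seq75 and seq86 is the node subtending (((seq75,seq46),(seq77,(seq49,seq81))),((seq50,seq14),(((seq19,(seq85,(seq56,seq1)),seq20),((seq58,(seq82,seq86),seq12),seq79)),(seq88,seq26)))).
From seq75 up to that node: 3 branches. From seq86 up to the same node: 7 branches. Total: 3 + 7 = 10.

10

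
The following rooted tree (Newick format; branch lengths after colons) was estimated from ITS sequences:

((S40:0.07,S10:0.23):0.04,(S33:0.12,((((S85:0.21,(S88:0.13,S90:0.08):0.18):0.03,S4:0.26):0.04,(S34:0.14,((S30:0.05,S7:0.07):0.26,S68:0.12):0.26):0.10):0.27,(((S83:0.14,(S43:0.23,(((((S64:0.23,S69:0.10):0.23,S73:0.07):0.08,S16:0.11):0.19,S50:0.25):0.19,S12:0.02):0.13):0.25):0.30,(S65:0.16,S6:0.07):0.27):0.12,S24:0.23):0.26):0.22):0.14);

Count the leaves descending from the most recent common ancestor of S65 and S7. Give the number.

The MRCA of S65 and S7 is the node subtending ((((S85,(S88,S90)),S4),(S34,((S30,S7),S68))),(((S83,(S43,(((((S64,S69),S73),S16),S50),S12))),(S65,S6)),S24)).
That clade contains 19 terminal taxa: S12, S16, S24, S30, S34, S4, S43, S50, S6, S64, S65, S68, S69, S7, S73, S83, S85, S88, S90.

19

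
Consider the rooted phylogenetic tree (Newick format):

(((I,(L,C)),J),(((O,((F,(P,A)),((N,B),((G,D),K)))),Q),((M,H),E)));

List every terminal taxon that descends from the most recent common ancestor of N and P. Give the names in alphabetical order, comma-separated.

A, B, D, F, G, K, N, P

Tracing N: it sits inside (N,B).
Tracing P: it sits inside (P,A).
The smallest clade enclosing both is ((F,(P,A)),((N,B),((G,D),K))); the answer is its 8 terminal taxa in alphabetical order.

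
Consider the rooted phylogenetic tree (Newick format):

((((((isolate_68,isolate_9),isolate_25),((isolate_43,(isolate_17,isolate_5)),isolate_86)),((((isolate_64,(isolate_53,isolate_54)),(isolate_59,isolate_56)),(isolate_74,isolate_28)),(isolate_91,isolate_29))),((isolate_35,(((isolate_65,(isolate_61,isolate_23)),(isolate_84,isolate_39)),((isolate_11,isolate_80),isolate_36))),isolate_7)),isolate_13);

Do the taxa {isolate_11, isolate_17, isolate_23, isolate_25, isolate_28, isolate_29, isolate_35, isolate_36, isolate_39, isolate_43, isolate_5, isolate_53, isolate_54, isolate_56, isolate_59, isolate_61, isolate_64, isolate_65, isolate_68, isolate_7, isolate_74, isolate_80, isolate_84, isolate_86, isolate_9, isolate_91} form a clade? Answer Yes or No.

Yes

The most recent common ancestor of these taxa subtends (((((isolate_68,isolate_9),isolate_25),((isolate_43,(isolate_17,isolate_5)),isolate_86)),((((isolate_64,(isolate_53,isolate_54)),(isolate_59,isolate_56)),(isolate_74,isolate_28)),(isolate_91,isolate_29))),((isolate_35,(((isolate_65,(isolate_61,isolate_23)),(isolate_84,isolate_39)),((isolate_11,isolate_80),isolate_36))),isolate_7)).
That clade has exactly 26 tips — every listed taxon and nothing else — so the group is monophyletic.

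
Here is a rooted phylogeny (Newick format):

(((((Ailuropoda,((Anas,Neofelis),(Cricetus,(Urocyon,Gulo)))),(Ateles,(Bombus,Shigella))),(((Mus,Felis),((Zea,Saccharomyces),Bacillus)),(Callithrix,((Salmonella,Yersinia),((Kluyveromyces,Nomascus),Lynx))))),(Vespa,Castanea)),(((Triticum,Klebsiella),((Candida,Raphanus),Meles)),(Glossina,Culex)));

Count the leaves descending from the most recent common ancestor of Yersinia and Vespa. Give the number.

The MRCA of Yersinia and Vespa is the node subtending ((((Ailuropoda,((Anas,Neofelis),(Cricetus,(Urocyon,Gulo)))),(Ateles,(Bombus,Shigella))),(((Mus,Felis),((Zea,Saccharomyces),Bacillus)),(Callithrix,((Salmonella,Yersinia),((Kluyveromyces,Nomascus),Lynx))))),(Vespa,Castanea)).
That clade contains 22 terminal taxa: Ailuropoda, Anas, Ateles, Bacillus, Bombus, Callithrix, Castanea, Cricetus, Felis, Gulo, Kluyveromyces, Lynx, Mus, Neofelis, Nomascus, Saccharomyces, Salmonella, Shigella, Urocyon, Vespa, Yersinia, Zea.

22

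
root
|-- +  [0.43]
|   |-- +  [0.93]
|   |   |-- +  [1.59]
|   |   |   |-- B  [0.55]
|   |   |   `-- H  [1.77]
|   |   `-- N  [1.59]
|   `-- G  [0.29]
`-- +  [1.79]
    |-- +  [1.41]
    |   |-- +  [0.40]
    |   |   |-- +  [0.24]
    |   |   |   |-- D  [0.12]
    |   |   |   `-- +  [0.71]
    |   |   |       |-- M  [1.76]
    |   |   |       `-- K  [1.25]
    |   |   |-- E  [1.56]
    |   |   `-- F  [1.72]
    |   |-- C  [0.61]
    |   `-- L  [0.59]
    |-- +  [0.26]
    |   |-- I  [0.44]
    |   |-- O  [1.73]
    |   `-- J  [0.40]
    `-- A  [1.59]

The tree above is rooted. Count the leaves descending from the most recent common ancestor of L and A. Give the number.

The MRCA of L and A is the node subtending ((((D,(M,K)),E,F),C,L),(I,O,J),A).
That clade contains 11 terminal taxa: A, C, D, E, F, I, J, K, L, M, O.

11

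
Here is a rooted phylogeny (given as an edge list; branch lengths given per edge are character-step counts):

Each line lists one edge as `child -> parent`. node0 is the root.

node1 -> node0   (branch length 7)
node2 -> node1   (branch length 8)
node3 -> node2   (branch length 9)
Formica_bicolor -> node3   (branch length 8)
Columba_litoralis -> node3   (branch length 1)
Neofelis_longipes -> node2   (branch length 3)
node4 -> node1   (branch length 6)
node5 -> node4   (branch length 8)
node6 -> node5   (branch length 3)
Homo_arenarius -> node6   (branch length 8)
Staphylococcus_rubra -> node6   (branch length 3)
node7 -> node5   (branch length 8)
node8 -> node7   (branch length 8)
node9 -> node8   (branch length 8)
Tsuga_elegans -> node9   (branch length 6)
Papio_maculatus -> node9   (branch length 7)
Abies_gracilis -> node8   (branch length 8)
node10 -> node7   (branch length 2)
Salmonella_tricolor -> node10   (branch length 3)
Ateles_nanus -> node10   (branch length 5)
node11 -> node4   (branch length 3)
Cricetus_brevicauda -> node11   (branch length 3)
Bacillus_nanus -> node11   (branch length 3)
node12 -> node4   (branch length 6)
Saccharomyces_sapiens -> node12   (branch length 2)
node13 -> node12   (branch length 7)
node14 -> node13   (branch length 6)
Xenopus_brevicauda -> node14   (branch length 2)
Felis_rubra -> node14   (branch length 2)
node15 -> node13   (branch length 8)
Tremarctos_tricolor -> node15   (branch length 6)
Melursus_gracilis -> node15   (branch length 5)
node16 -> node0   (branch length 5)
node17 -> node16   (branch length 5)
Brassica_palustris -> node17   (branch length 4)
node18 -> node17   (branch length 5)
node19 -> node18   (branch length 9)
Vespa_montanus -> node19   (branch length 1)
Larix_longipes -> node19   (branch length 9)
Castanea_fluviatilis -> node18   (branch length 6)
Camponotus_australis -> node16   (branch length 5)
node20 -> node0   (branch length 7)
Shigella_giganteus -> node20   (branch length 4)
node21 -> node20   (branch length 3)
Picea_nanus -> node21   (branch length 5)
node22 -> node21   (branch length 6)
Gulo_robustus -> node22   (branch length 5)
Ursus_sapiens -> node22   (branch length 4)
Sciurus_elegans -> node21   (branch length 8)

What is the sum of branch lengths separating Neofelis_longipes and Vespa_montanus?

The path runs Neofelis_longipes → … → MRCA → … → Vespa_montanus; the MRCA is the root of the tree.
Branch lengths along that path: 3 + 8 + 7 + 5 + 5 + 5 + 9 + 1 = 43.

43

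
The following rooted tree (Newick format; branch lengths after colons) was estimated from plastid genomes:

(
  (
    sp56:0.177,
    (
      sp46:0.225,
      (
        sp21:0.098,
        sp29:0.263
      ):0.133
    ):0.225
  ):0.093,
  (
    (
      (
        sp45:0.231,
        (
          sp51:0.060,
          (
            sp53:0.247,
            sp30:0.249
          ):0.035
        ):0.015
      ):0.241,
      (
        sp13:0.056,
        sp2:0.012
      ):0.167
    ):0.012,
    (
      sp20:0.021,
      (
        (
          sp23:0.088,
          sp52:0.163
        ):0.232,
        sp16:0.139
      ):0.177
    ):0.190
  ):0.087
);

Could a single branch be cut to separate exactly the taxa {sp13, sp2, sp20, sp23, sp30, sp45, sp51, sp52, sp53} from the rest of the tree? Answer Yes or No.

The MRCA of the listed taxa subtends (((sp45,(sp51,(sp53,sp30))),(sp13,sp2)),(sp20,((sp23,sp52),sp16))).
That clade also contains sp16, which is not in the proposed group, so the group is not monophyletic.

No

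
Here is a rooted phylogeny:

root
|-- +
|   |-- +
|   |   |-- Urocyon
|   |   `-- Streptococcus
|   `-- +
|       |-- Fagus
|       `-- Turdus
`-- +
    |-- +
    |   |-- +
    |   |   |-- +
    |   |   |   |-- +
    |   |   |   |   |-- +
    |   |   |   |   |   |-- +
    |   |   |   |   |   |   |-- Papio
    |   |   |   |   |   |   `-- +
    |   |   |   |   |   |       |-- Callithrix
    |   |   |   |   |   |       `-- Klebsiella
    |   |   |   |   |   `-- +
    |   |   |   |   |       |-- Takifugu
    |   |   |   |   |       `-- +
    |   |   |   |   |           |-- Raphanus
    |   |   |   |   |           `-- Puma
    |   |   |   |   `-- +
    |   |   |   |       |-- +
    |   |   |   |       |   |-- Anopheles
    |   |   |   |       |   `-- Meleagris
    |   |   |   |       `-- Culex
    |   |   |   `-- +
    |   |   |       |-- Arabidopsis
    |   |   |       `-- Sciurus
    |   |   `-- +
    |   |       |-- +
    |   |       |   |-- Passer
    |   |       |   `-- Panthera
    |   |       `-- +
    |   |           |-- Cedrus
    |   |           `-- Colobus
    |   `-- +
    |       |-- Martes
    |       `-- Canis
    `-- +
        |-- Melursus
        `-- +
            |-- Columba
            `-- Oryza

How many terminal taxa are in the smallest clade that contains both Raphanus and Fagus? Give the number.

24

The MRCA of Raphanus and Fagus is the root, so the clade is the entire tree.
That clade contains 24 terminal taxa: Anopheles, Arabidopsis, Callithrix, Canis, Cedrus, Colobus, Columba, Culex, Fagus, Klebsiella, Martes, Meleagris, Melursus, Oryza, Panthera, Papio, Passer, Puma, Raphanus, Sciurus, Streptococcus, Takifugu, Turdus, Urocyon.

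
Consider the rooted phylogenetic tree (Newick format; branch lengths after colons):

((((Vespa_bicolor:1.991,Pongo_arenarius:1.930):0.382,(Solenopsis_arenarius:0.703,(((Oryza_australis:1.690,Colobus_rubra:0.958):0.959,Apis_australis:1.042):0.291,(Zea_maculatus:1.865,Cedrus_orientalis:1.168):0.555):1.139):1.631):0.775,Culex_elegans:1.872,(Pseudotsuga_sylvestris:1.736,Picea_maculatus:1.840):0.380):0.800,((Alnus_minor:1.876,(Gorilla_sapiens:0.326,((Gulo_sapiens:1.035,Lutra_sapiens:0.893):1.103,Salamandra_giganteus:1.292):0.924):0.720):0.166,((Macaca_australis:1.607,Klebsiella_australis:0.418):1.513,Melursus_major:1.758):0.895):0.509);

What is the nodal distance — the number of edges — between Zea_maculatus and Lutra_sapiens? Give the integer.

The MRCA of Zea_maculatus and Lutra_sapiens is the root of the tree.
From Zea_maculatus up to that node: 6 branches. From Lutra_sapiens up to the same node: 6 branches. Total: 6 + 6 = 12.

12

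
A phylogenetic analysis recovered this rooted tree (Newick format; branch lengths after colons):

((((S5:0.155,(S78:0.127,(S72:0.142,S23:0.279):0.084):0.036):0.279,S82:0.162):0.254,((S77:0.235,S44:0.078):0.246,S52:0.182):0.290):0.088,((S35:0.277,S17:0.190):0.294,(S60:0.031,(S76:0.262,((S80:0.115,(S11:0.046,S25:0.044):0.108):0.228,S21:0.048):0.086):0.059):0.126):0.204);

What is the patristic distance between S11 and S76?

The path runs S11 → … → MRCA → … → S76; the MRCA is the node subtending (S76,((S80,(S11,S25)),S21)).
Branch lengths along that path: 0.046 + 0.108 + 0.228 + 0.086 + 0.262 = 0.730.

0.730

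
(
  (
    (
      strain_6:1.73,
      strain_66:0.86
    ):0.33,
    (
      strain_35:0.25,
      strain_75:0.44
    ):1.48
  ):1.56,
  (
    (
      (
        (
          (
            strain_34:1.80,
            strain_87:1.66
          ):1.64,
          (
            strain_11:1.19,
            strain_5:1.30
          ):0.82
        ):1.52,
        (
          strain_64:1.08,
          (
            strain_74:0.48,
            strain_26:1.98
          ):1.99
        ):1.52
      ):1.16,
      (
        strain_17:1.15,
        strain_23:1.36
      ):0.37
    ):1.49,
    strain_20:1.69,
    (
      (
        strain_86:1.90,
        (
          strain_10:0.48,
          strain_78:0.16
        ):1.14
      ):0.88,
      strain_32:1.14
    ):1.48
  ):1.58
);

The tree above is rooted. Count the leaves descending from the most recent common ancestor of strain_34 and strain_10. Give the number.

14

The MRCA of strain_34 and strain_10 is the node subtending (((((strain_34,strain_87),(strain_11,strain_5)),(strain_64,(strain_74,strain_26))),(strain_17,strain_23)),strain_20,((strain_86,(strain_10,strain_78)),strain_32)).
That clade contains 14 terminal taxa: strain_10, strain_11, strain_17, strain_20, strain_23, strain_26, strain_32, strain_34, strain_5, strain_64, strain_74, strain_78, strain_86, strain_87.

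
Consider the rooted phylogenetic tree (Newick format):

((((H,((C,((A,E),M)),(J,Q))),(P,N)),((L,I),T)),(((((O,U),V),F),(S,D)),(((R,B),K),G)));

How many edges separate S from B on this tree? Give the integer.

The MRCA of S and B is the node subtending (((((O,U),V),F),(S,D)),(((R,B),K),G)).
From S up to that node: 3 branches. From B up to the same node: 4 branches. Total: 3 + 4 = 7.

7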